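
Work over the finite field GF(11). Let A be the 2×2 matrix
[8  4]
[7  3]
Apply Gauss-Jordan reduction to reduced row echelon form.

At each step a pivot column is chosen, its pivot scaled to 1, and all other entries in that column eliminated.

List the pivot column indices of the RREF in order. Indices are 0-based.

[1] R0 /= 8  ⇒  (1, 6)
     R1 -= 7·R0  ⇒  (0, 5)
[2] R1 /= 5  ⇒  (0, 1)
     R0 -= 6·R1  ⇒  (1, 0)

pivot columns: 0, 1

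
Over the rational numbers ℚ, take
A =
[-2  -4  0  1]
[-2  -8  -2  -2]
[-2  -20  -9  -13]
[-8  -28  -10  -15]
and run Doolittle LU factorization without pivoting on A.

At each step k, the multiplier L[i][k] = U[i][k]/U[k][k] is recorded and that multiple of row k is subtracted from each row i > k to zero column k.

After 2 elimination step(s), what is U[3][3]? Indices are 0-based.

k=0: U[0][0]=-2
  eliminate (1,0): mult=1, new row 1: (0, -4, -2, -3); set L[1][0]=1
  eliminate (2,0): mult=1, new row 2: (0, -16, -9, -14); set L[2][0]=1
  eliminate (3,0): mult=4, new row 3: (0, -12, -10, -19); set L[3][0]=4
k=1: U[1][1]=-4
  eliminate (2,1): mult=4, new row 2: (0, 0, -1, -2); set L[2][1]=4
  eliminate (3,1): mult=3, new row 3: (0, 0, -4, -10); set L[3][1]=3

U[3][3] = -10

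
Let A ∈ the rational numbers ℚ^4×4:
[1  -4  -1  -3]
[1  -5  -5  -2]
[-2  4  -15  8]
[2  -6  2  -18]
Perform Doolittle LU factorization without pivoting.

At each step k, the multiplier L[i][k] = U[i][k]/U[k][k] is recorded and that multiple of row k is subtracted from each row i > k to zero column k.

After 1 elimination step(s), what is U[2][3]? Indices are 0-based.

k=0: U[0][0]=1
  eliminate (1,0): mult=1, new row 1: (0, -1, -4, 1); set L[1][0]=1
  eliminate (2,0): mult=-2, new row 2: (0, -4, -17, 2); set L[2][0]=-2
  eliminate (3,0): mult=2, new row 3: (0, 2, 4, -12); set L[3][0]=2

U[2][3] = 2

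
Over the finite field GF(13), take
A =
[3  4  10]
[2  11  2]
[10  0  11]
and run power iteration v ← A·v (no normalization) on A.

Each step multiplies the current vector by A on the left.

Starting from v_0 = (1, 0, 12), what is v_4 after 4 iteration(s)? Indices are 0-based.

v_4 = (12, 0, 12)

v_0 = (1, 0, 12).
v_1 = A·v_0 = (6, 0, 12).
v_2 = A·v_1 = (8, 10, 10).
v_3 = A·v_2 = (8, 3, 8).
v_4 = A·v_3 = (12, 0, 12).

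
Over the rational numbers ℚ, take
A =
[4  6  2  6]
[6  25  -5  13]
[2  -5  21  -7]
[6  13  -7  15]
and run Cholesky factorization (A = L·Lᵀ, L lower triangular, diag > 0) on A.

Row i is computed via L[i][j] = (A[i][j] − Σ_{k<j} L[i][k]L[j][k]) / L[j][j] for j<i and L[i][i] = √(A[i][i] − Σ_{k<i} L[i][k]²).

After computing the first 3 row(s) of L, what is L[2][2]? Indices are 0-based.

Step 1: L[0][0] = √(4) = 2.
  L[1][0] = (6) / L[0][0] = 3.
Step 2: L[1][1] = √(16) = 4.
  L[2][0] = (2) / L[0][0] = 1.
  L[2][1] = (-8) / L[1][1] = -2.
Step 3: L[2][2] = √(16) = 4.

L[2][2] = 4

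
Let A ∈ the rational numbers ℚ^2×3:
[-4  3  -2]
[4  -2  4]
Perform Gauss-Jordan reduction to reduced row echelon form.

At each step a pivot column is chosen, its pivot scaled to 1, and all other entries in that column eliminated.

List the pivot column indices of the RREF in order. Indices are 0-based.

pivot columns: 0, 1

pivot(0,0)=-4: scale R0 → (1, -3/4, 1/2)
  clear (1,0): R1 −= (4)R0 → (0, 1, 2)
pivot(1,1)=1: scale R1 → (0, 1, 2)
  clear (0,1): R0 −= (-3/4)R1 → (1, 0, 2)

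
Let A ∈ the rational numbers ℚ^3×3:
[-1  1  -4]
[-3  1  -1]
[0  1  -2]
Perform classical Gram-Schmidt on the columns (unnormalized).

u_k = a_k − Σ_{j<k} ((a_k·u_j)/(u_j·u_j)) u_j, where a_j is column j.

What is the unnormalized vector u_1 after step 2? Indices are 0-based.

Step 1: u_0 = a_0 = (-1, -3, 0).
Step 2: u_1 = a_1 − (-2/5)·u_0 = (3/5, -1/5, 1).

u_1 = (3/5, -1/5, 1)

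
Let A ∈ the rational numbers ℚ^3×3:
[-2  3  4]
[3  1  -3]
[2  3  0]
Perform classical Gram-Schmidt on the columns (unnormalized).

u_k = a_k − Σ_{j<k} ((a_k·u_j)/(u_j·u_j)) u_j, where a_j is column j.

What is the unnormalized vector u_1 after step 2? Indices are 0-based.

u_1 = (57/17, 8/17, 45/17)

Step 1: u_0 = a_0 = (-2, 3, 2).
Step 2: u_1 = a_1 − (3/17)·u_0 = (57/17, 8/17, 45/17).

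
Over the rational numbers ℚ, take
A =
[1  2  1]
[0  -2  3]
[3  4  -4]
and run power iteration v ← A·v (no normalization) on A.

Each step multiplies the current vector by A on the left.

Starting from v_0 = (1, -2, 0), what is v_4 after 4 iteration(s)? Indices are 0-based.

v_0 = (1, -2, 0).
v_1 = A·v_0 = (-3, 4, -5).
v_2 = A·v_1 = (0, -23, 27).
v_3 = A·v_2 = (-19, 127, -200).
v_4 = A·v_3 = (35, -854, 1251).

v_4 = (35, -854, 1251)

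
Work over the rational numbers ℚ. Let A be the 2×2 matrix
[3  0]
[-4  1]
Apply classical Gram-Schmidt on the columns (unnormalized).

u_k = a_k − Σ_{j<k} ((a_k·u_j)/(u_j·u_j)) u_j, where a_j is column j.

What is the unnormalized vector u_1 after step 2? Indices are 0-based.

u_1 = (12/25, 9/25)

Step 1: u_0 = a_0 = (3, -4).
Step 2: u_1 = a_1 − (-4/25)·u_0 = (12/25, 9/25).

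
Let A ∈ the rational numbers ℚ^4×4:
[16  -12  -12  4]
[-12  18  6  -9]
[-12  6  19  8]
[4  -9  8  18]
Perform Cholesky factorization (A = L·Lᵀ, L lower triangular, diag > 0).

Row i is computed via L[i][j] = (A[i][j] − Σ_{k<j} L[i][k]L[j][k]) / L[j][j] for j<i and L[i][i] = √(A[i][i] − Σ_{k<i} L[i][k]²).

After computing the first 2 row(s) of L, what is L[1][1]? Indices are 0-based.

L[1][1] = 3

Step 1: L[0][0] = √(16) = 4.
  L[1][0] = (-12) / L[0][0] = -3.
Step 2: L[1][1] = √(9) = 3.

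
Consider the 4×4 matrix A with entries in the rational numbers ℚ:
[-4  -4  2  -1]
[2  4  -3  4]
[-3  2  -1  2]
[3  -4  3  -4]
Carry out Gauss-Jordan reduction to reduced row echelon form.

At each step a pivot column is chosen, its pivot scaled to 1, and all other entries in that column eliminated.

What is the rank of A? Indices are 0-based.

step 1: normalize row 0 (÷-4) = (1, 1, -1/2, 1/4)
  row 1: subtract 2×row0 = (0, 2, -2, 7/2)
  row 2: subtract -3×row0 = (0, 5, -5/2, 11/4)
  row 3: subtract 3×row0 = (0, -7, 9/2, -19/4)
step 2: normalize row 1 (÷2) = (0, 1, -1, 7/4)
  row 0: subtract 1×row1 = (1, 0, 1/2, -3/2)
  row 2: subtract 5×row1 = (0, 0, 5/2, -6)
  row 3: subtract -7×row1 = (0, 0, -5/2, 15/2)
step 3: normalize row 2 (÷5/2) = (0, 0, 1, -12/5)
  row 0: subtract 1/2×row2 = (1, 0, 0, -3/10)
  row 1: subtract -1×row2 = (0, 1, 0, -13/20)
  row 3: subtract -5/2×row2 = (0, 0, 0, 3/2)
step 4: normalize row 3 (÷3/2) = (0, 0, 0, 1)
  row 0: subtract -3/10×row3 = (1, 0, 0, 0)
  row 1: subtract -13/20×row3 = (0, 1, 0, 0)
  row 2: subtract -12/5×row3 = (0, 0, 1, 0)

rank = 4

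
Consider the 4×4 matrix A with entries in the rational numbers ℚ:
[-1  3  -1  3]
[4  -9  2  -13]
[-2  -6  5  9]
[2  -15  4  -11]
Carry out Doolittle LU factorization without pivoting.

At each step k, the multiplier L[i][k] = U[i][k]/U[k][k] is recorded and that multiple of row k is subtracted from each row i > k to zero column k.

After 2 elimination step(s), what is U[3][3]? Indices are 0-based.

U[3][3] = -8

Step 1: pivot at (0,0) is -1.
  row1 ← row1 − (-4)·row0  ⇒  L[1][0]=-4, U row1=(0, 3, -2, -1)
  row2 ← row2 − (2)·row0  ⇒  L[2][0]=2, U row2=(0, -12, 7, 3)
  row3 ← row3 − (-2)·row0  ⇒  L[3][0]=-2, U row3=(0, -9, 2, -5)
Step 2: pivot at (1,1) is 3.
  row2 ← row2 − (-4)·row1  ⇒  L[2][1]=-4, U row2=(0, 0, -1, -1)
  row3 ← row3 − (-3)·row1  ⇒  L[3][1]=-3, U row3=(0, 0, -4, -8)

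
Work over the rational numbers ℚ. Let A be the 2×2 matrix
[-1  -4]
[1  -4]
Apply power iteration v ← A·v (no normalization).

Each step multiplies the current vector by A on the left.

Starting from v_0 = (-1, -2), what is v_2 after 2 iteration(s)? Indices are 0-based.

v_2 = (-37, -19)

v_0 = (-1, -2).
v_1 = A·v_0 = (9, 7).
v_2 = A·v_1 = (-37, -19).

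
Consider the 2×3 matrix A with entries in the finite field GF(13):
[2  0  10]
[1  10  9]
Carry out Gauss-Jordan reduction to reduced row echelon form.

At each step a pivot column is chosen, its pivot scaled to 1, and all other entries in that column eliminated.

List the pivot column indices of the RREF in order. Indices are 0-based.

pivot(0,0)=2: scale R0 → (1, 0, 5)
  clear (1,0): R1 −= (1)R0 → (0, 10, 4)
pivot(1,1)=10: scale R1 → (0, 1, 3)

pivot columns: 0, 1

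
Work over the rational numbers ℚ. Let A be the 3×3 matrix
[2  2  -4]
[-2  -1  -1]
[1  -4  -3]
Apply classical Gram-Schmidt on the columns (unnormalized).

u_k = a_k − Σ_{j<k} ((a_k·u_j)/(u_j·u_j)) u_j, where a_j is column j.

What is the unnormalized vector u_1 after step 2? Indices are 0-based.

Step 1: u_0 = a_0 = (2, -2, 1).
Step 2: u_1 = a_1 − (2/9)·u_0 = (14/9, -5/9, -38/9).

u_1 = (14/9, -5/9, -38/9)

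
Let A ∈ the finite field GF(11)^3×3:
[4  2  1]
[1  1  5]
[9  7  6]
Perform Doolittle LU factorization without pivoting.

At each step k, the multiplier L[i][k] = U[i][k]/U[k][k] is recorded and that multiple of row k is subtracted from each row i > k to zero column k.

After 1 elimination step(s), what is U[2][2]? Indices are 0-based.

U[2][2] = 1

k=0: U[0][0]=4
  eliminate (1,0): mult=3, new row 1: (0, 6, 2); set L[1][0]=3
  eliminate (2,0): mult=5, new row 2: (0, 8, 1); set L[2][0]=5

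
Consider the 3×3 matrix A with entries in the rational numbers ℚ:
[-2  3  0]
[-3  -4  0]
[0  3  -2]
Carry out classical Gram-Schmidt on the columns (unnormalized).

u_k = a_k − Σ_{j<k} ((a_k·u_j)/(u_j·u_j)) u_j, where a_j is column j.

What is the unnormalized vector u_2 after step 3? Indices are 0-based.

Step 1: u_0 = a_0 = (-2, -3, 0).
Step 2: u_1 = a_1 − (6/13)·u_0 = (51/13, -34/13, 3).
Step 3: u_2 = a_2 − (0)·u_0 − (-39/203)·u_1 = (153/203, -102/203, -289/203).

u_2 = (153/203, -102/203, -289/203)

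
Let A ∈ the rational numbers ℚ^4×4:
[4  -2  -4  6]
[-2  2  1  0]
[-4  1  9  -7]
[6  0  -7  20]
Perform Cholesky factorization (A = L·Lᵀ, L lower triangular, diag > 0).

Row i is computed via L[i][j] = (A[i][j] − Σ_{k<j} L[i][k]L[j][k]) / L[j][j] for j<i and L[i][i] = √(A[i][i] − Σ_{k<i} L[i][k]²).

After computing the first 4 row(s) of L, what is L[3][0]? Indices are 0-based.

Step 1: L[0][0] = √(4) = 2.
  L[1][0] = (-2) / L[0][0] = -1.
Step 2: L[1][1] = √(1) = 1.
  L[2][0] = (-4) / L[0][0] = -2.
  L[2][1] = (-1) / L[1][1] = -1.
Step 3: L[2][2] = √(4) = 2.
  L[3][0] = (6) / L[0][0] = 3.
  L[3][1] = (3) / L[1][1] = 3.
  L[3][2] = (2) / L[2][2] = 1.
Step 4: L[3][3] = √(1) = 1.

L[3][0] = 3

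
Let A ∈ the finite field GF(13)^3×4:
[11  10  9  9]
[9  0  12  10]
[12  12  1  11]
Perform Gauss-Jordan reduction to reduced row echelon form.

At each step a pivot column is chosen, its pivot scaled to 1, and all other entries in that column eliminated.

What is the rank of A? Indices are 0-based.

rank = 3

pivot(0,0)=11: scale R0 → (1, 8, 2, 2)
  clear (1,0): R1 −= (9)R0 → (0, 6, 7, 5)
  clear (2,0): R2 −= (12)R0 → (0, 7, 3, 0)
pivot(1,1)=6: scale R1 → (0, 1, 12, 3)
  clear (0,1): R0 −= (8)R1 → (1, 0, 10, 4)
  clear (2,1): R2 −= (7)R1 → (0, 0, 10, 5)
pivot(2,2)=10: scale R2 → (0, 0, 1, 7)
  clear (0,2): R0 −= (10)R2 → (1, 0, 0, 12)
  clear (1,2): R1 −= (12)R2 → (0, 1, 0, 10)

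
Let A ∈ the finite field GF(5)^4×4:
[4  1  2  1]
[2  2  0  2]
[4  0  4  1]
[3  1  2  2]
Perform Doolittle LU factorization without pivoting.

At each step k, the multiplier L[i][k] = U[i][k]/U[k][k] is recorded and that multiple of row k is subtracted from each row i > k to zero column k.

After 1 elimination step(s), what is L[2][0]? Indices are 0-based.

Step 1: pivot at (0,0) is 4.
  row1 ← row1 − (3)·row0  ⇒  L[1][0]=3, U row1=(0, 4, 4, 4)
  row2 ← row2 − (1)·row0  ⇒  L[2][0]=1, U row2=(0, 4, 2, 0)
  row3 ← row3 − (2)·row0  ⇒  L[3][0]=2, U row3=(0, 4, 3, 0)

L[2][0] = 1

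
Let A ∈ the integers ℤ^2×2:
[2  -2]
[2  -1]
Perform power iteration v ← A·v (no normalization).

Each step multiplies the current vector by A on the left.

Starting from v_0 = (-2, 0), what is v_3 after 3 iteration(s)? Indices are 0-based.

v_0 = (-2, 0).
v_1 = A·v_0 = (-4, -4).
v_2 = A·v_1 = (0, -4).
v_3 = A·v_2 = (8, 4).

v_3 = (8, 4)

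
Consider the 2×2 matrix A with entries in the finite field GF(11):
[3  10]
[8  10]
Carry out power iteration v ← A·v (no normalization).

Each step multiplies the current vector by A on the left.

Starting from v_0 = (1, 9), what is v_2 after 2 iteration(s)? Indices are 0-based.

v_2 = (5, 8)

v_0 = (1, 9).
v_1 = A·v_0 = (5, 10).
v_2 = A·v_1 = (5, 8).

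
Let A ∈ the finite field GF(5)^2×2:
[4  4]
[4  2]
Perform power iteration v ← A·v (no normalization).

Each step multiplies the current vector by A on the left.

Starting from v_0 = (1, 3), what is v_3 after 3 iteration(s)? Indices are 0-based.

v_0 = (1, 3).
v_1 = A·v_0 = (1, 0).
v_2 = A·v_1 = (4, 4).
v_3 = A·v_2 = (2, 4).

v_3 = (2, 4)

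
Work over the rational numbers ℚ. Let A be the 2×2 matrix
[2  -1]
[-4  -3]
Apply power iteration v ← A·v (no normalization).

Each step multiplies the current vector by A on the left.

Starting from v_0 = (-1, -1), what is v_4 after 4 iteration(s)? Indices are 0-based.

v_4 = (-89, -257)

v_0 = (-1, -1).
v_1 = A·v_0 = (-1, 7).
v_2 = A·v_1 = (-9, -17).
v_3 = A·v_2 = (-1, 87).
v_4 = A·v_3 = (-89, -257).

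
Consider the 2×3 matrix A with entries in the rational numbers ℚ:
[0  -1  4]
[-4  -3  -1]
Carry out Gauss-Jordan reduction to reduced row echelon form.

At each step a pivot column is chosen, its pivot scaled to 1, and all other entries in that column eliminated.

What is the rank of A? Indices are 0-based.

pivot(0,0): swap R0↔R1
pivot(0,0)=-4: scale R0 → (1, 3/4, 1/4)
pivot(1,1)=-1: scale R1 → (0, 1, -4)
  clear (0,1): R0 −= (3/4)R1 → (1, 0, 13/4)

rank = 2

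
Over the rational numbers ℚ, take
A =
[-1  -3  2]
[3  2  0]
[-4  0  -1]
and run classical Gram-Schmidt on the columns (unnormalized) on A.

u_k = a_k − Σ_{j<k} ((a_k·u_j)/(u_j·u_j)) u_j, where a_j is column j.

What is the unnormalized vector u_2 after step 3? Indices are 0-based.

Step 1: u_0 = a_0 = (-1, 3, -4).
Step 2: u_1 = a_1 − (9/26)·u_0 = (-69/26, 25/26, 18/13).
Step 3: u_2 = a_2 − (1/13)·u_0 − (-174/257)·u_1 = (72/257, 108/257, 63/257).

u_2 = (72/257, 108/257, 63/257)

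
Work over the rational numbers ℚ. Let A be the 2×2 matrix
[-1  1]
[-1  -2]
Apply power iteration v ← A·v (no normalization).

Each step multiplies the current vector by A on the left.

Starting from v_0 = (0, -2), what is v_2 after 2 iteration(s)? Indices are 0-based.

v_2 = (6, -6)

v_0 = (0, -2).
v_1 = A·v_0 = (-2, 4).
v_2 = A·v_1 = (6, -6).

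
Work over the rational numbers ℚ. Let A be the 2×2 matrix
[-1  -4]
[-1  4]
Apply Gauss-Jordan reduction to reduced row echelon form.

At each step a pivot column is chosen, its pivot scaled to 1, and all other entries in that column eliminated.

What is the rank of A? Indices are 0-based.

rank = 2

pivot(0,0)=-1: scale R0 → (1, 4)
  clear (1,0): R1 −= (-1)R0 → (0, 8)
pivot(1,1)=8: scale R1 → (0, 1)
  clear (0,1): R0 −= (4)R1 → (1, 0)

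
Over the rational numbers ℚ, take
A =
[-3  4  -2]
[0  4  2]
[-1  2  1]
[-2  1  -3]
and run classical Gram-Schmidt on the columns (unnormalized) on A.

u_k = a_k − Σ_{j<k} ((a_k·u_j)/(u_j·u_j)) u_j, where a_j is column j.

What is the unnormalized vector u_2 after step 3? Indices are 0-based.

Step 1: u_0 = a_0 = (-3, 0, -1, -2).
Step 2: u_1 = a_1 − (-8/7)·u_0 = (4/7, 4, 6/7, -9/7).
Step 3: u_2 = a_2 − (11/14)·u_0 − (81/131)·u_1 = (1/262, -62/131, 329/262, -83/131).

u_2 = (1/262, -62/131, 329/262, -83/131)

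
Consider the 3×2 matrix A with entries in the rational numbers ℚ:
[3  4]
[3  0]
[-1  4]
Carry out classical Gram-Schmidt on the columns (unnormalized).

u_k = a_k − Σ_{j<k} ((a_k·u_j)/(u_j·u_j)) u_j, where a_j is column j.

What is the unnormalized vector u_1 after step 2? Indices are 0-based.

Step 1: u_0 = a_0 = (3, 3, -1).
Step 2: u_1 = a_1 − (8/19)·u_0 = (52/19, -24/19, 84/19).

u_1 = (52/19, -24/19, 84/19)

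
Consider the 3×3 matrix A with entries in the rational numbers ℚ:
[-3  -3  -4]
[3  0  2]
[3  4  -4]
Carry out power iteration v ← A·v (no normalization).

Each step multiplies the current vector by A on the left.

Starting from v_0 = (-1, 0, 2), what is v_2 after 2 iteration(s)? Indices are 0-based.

v_0 = (-1, 0, 2).
v_1 = A·v_0 = (-5, 1, -11).
v_2 = A·v_1 = (56, -37, 33).

v_2 = (56, -37, 33)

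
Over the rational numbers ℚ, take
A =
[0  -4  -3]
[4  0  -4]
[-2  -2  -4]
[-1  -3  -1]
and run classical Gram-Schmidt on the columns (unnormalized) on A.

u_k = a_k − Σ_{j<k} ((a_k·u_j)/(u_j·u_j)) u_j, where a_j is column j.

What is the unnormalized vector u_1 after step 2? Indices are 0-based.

u_1 = (-4, -4/3, -4/3, -8/3)

Step 1: u_0 = a_0 = (0, 4, -2, -1).
Step 2: u_1 = a_1 − (1/3)·u_0 = (-4, -4/3, -4/3, -8/3).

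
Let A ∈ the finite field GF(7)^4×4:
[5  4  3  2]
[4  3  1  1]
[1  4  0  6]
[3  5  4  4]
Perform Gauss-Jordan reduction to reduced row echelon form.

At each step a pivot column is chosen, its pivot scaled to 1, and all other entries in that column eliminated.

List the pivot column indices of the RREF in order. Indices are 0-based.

[1] R0 /= 5  ⇒  (1, 5, 2, 6)
     R1 -= 4·R0  ⇒  (0, 4, 0, 5)
     R2 -= 1·R0  ⇒  (0, 6, 5, 0)
     R3 -= 3·R0  ⇒  (0, 4, 5, 0)
[2] R1 /= 4  ⇒  (0, 1, 0, 3)
     R0 -= 5·R1  ⇒  (1, 0, 2, 5)
     R2 -= 6·R1  ⇒  (0, 0, 5, 3)
     R3 -= 4·R1  ⇒  (0, 0, 5, 2)
[3] R2 /= 5  ⇒  (0, 0, 1, 2)
     R0 -= 2·R2  ⇒  (1, 0, 0, 1)
     R3 -= 5·R2  ⇒  (0, 0, 0, 6)
[4] R3 /= 6  ⇒  (0, 0, 0, 1)
     R0 -= 1·R3  ⇒  (1, 0, 0, 0)
     R1 -= 3·R3  ⇒  (0, 1, 0, 0)
     R2 -= 2·R3  ⇒  (0, 0, 1, 0)

pivot columns: 0, 1, 2, 3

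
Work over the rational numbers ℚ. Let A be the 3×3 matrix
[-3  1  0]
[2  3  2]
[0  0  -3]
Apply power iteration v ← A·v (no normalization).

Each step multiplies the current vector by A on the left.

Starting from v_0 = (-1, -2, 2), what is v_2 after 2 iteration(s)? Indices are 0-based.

v_0 = (-1, -2, 2).
v_1 = A·v_0 = (1, -4, -6).
v_2 = A·v_1 = (-7, -22, 18).

v_2 = (-7, -22, 18)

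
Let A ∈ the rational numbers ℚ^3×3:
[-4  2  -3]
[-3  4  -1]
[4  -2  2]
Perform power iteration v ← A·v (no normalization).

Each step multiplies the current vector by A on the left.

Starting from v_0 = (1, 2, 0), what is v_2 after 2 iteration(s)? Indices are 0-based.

v_0 = (1, 2, 0).
v_1 = A·v_0 = (0, 5, 0).
v_2 = A·v_1 = (10, 20, -10).

v_2 = (10, 20, -10)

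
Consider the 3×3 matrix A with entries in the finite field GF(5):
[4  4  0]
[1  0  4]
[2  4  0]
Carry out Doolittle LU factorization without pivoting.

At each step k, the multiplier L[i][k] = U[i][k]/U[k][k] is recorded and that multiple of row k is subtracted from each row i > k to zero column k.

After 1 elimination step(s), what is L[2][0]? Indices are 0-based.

L[2][0] = 3

Step 1: pivot at (0,0) is 4.
  row1 ← row1 − (4)·row0  ⇒  L[1][0]=4, U row1=(0, 4, 4)
  row2 ← row2 − (3)·row0  ⇒  L[2][0]=3, U row2=(0, 2, 0)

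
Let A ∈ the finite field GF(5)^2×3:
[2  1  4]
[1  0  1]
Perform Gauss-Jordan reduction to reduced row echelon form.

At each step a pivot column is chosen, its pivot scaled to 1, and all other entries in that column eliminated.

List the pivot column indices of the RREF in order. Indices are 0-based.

pivot(0,0)=2: scale R0 → (1, 3, 2)
  clear (1,0): R1 −= (1)R0 → (0, 2, 4)
pivot(1,1)=2: scale R1 → (0, 1, 2)
  clear (0,1): R0 −= (3)R1 → (1, 0, 1)

pivot columns: 0, 1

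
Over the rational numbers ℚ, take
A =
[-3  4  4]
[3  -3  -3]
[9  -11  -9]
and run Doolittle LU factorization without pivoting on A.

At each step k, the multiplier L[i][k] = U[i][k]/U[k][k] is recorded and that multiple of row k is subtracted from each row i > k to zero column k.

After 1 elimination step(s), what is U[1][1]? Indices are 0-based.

U[1][1] = 1

[col 0] pivot -3
  R1 -= -1*R0 → (0, 1, 1)  (L[1][0] := -1)
  R2 -= -3*R0 → (0, 1, 3)  (L[2][0] := -3)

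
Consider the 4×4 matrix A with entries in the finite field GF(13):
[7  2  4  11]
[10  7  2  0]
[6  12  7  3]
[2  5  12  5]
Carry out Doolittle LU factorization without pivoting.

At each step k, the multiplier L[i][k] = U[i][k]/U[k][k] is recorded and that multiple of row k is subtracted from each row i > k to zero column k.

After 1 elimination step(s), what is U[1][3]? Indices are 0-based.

U[1][3] = 1

[col 0] pivot 7
  R1 -= 7*R0 → (0, 6, 0, 1)  (L[1][0] := 7)
  R2 -= 12*R0 → (0, 1, 11, 1)  (L[2][0] := 12)
  R3 -= 4*R0 → (0, 10, 9, 0)  (L[3][0] := 4)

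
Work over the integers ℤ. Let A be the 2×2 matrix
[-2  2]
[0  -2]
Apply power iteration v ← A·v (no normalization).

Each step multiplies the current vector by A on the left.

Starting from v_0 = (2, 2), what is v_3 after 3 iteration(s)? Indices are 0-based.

v_0 = (2, 2).
v_1 = A·v_0 = (0, -4).
v_2 = A·v_1 = (-8, 8).
v_3 = A·v_2 = (32, -16).

v_3 = (32, -16)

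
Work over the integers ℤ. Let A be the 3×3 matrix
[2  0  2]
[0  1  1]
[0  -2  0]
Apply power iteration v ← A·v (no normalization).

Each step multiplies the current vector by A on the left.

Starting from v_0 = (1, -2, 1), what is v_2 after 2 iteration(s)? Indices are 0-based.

v_2 = (16, 3, 2)

v_0 = (1, -2, 1).
v_1 = A·v_0 = (4, -1, 4).
v_2 = A·v_1 = (16, 3, 2).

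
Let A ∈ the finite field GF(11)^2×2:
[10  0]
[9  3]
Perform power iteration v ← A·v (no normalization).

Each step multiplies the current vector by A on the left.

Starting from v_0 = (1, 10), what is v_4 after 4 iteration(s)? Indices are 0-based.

v_0 = (1, 10).
v_1 = A·v_0 = (10, 6).
v_2 = A·v_1 = (1, 9).
v_3 = A·v_2 = (10, 3).
v_4 = A·v_3 = (1, 0).

v_4 = (1, 0)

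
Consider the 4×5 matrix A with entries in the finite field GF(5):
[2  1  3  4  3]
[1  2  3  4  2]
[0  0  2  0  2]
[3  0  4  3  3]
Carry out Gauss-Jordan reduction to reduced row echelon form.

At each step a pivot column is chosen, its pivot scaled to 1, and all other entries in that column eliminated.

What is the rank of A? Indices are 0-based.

rank = 4

step 1: normalize row 0 (÷2) = (1, 3, 4, 2, 4)
  row 1: subtract 1×row0 = (0, 4, 4, 2, 3)
  row 3: subtract 3×row0 = (0, 1, 2, 2, 1)
step 2: normalize row 1 (÷4) = (0, 1, 1, 3, 2)
  row 0: subtract 3×row1 = (1, 0, 1, 3, 3)
  row 3: subtract 1×row1 = (0, 0, 1, 4, 4)
step 3: normalize row 2 (÷2) = (0, 0, 1, 0, 1)
  row 0: subtract 1×row2 = (1, 0, 0, 3, 2)
  row 1: subtract 1×row2 = (0, 1, 0, 3, 1)
  row 3: subtract 1×row2 = (0, 0, 0, 4, 3)
step 4: normalize row 3 (÷4) = (0, 0, 0, 1, 2)
  row 0: subtract 3×row3 = (1, 0, 0, 0, 1)
  row 1: subtract 3×row3 = (0, 1, 0, 0, 0)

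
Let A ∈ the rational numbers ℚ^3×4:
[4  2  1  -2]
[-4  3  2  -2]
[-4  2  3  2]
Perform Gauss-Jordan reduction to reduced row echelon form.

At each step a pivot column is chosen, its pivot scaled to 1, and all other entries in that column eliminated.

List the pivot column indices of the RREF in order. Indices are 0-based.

pivot columns: 0, 1, 2

[1] R0 /= 4  ⇒  (1, 1/2, 1/4, -1/2)
     R1 -= -4·R0  ⇒  (0, 5, 3, -4)
     R2 -= -4·R0  ⇒  (0, 4, 4, 0)
[2] R1 /= 5  ⇒  (0, 1, 3/5, -4/5)
     R0 -= 1/2·R1  ⇒  (1, 0, -1/20, -1/10)
     R2 -= 4·R1  ⇒  (0, 0, 8/5, 16/5)
[3] R2 /= 8/5  ⇒  (0, 0, 1, 2)
     R0 -= -1/20·R2  ⇒  (1, 0, 0, 0)
     R1 -= 3/5·R2  ⇒  (0, 1, 0, -2)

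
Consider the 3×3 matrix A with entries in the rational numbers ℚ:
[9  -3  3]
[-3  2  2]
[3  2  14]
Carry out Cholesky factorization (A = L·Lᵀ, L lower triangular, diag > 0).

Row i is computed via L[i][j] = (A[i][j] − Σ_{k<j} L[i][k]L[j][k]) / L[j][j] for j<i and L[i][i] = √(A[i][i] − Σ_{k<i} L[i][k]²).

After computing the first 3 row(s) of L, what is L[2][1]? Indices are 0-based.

Step 1: L[0][0] = √(9) = 3.
  L[1][0] = (-3) / L[0][0] = -1.
Step 2: L[1][1] = √(1) = 1.
  L[2][0] = (3) / L[0][0] = 1.
  L[2][1] = (3) / L[1][1] = 3.
Step 3: L[2][2] = √(4) = 2.

L[2][1] = 3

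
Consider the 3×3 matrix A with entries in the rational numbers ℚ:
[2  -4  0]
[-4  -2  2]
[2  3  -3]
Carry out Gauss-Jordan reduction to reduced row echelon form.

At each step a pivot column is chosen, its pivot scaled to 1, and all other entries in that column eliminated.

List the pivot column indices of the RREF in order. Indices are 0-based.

[1] R0 /= 2  ⇒  (1, -2, 0)
     R1 -= -4·R0  ⇒  (0, -10, 2)
     R2 -= 2·R0  ⇒  (0, 7, -3)
[2] R1 /= -10  ⇒  (0, 1, -1/5)
     R0 -= -2·R1  ⇒  (1, 0, -2/5)
     R2 -= 7·R1  ⇒  (0, 0, -8/5)
[3] R2 /= -8/5  ⇒  (0, 0, 1)
     R0 -= -2/5·R2  ⇒  (1, 0, 0)
     R1 -= -1/5·R2  ⇒  (0, 1, 0)

pivot columns: 0, 1, 2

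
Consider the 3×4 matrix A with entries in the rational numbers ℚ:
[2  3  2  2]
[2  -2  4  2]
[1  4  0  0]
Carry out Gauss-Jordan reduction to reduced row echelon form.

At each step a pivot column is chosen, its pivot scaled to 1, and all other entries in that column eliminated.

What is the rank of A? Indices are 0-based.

step 1: normalize row 0 (÷2) = (1, 3/2, 1, 1)
  row 1: subtract 2×row0 = (0, -5, 2, 0)
  row 2: subtract 1×row0 = (0, 5/2, -1, -1)
step 2: normalize row 1 (÷-5) = (0, 1, -2/5, 0)
  row 0: subtract 3/2×row1 = (1, 0, 8/5, 1)
  row 2: subtract 5/2×row1 = (0, 0, 0, -1)
skip col 2 (zero from row 2)
step 3: normalize row 2 (÷-1) = (0, 0, 0, 1)
  row 0: subtract 1×row2 = (1, 0, 8/5, 0)

rank = 3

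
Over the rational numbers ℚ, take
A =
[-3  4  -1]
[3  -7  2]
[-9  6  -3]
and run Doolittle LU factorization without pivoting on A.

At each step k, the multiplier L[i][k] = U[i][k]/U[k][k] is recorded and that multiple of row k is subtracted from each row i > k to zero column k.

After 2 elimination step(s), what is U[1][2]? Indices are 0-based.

U[1][2] = 1

k=0: U[0][0]=-3
  eliminate (1,0): mult=-1, new row 1: (0, -3, 1); set L[1][0]=-1
  eliminate (2,0): mult=3, new row 2: (0, -6, 0); set L[2][0]=3
k=1: U[1][1]=-3
  eliminate (2,1): mult=2, new row 2: (0, 0, -2); set L[2][1]=2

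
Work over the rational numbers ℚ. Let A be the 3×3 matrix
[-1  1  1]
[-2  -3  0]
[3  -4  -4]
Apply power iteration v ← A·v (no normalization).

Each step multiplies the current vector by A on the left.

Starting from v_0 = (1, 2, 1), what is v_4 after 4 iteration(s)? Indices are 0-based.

v_0 = (1, 2, 1).
v_1 = A·v_0 = (2, -8, -9).
v_2 = A·v_1 = (-19, 20, 74).
v_3 = A·v_2 = (113, -22, -433).
v_4 = A·v_3 = (-568, -160, 2159).

v_4 = (-568, -160, 2159)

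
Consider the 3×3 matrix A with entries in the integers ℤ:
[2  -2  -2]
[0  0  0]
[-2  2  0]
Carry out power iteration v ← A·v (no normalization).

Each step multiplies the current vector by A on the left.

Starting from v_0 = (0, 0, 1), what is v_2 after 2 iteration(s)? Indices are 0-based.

v_2 = (-4, 0, 4)

v_0 = (0, 0, 1).
v_1 = A·v_0 = (-2, 0, 0).
v_2 = A·v_1 = (-4, 0, 4).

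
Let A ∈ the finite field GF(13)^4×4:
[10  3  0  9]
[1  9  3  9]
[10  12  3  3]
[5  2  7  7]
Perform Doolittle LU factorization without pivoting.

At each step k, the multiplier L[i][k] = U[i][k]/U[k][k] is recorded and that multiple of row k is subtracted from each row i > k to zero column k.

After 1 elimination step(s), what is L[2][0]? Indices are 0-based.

L[2][0] = 1

[col 0] pivot 10
  R1 -= 4*R0 → (0, 10, 3, 12)  (L[1][0] := 4)
  R2 -= 1*R0 → (0, 9, 3, 7)  (L[2][0] := 1)
  R3 -= 7*R0 → (0, 7, 7, 9)  (L[3][0] := 7)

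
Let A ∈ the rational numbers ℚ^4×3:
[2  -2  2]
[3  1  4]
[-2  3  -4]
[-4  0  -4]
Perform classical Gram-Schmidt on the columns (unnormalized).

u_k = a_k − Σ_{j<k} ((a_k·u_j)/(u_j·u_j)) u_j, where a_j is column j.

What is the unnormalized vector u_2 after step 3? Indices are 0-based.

u_2 = (-358/413, 340/413, -352/413, 36/59)

Step 1: u_0 = a_0 = (2, 3, -2, -4).
Step 2: u_1 = a_1 − (-7/33)·u_0 = (-52/33, 18/11, 85/33, -28/33).
Step 3: u_2 = a_2 − (40/33)·u_0 − (-116/413)·u_1 = (-358/413, 340/413, -352/413, 36/59).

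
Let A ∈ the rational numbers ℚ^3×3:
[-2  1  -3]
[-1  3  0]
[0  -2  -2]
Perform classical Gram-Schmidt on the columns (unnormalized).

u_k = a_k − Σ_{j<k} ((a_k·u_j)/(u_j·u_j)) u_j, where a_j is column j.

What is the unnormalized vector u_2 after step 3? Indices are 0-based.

u_2 = (8/45, -16/45, -4/9)

Step 1: u_0 = a_0 = (-2, -1, 0).
Step 2: u_1 = a_1 − (-1)·u_0 = (-1, 2, -2).
Step 3: u_2 = a_2 − (6/5)·u_0 − (7/9)·u_1 = (8/45, -16/45, -4/9).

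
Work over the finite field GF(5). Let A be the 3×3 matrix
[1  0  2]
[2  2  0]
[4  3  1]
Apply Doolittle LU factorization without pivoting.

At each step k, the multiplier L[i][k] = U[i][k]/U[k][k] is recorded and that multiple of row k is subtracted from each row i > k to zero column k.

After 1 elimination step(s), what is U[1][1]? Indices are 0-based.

k=0: U[0][0]=1
  eliminate (1,0): mult=2, new row 1: (0, 2, 1); set L[1][0]=2
  eliminate (2,0): mult=4, new row 2: (0, 3, 3); set L[2][0]=4

U[1][1] = 2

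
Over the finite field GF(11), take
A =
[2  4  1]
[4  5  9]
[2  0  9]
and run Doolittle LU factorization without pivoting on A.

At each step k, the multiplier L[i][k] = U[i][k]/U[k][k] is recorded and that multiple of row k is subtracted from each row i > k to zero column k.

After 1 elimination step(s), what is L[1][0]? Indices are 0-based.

k=0: U[0][0]=2
  eliminate (1,0): mult=2, new row 1: (0, 8, 7); set L[1][0]=2
  eliminate (2,0): mult=1, new row 2: (0, 7, 8); set L[2][0]=1

L[1][0] = 2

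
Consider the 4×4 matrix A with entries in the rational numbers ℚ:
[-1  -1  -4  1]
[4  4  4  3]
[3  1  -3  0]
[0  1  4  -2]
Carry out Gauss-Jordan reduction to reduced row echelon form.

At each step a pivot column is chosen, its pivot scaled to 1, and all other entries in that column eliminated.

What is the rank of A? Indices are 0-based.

rank = 4

[1] R0 /= -1  ⇒  (1, 1, 4, -1)
     R1 -= 4·R0  ⇒  (0, 0, -12, 7)
     R2 -= 3·R0  ⇒  (0, -2, -15, 3)
[2] R1 <-> R2
[2] R1 /= -2  ⇒  (0, 1, 15/2, -3/2)
     R0 -= 1·R1  ⇒  (1, 0, -7/2, 1/2)
     R3 -= 1·R1  ⇒  (0, 0, -7/2, -1/2)
[3] R2 /= -12  ⇒  (0, 0, 1, -7/12)
     R0 -= -7/2·R2  ⇒  (1, 0, 0, -37/24)
     R1 -= 15/2·R2  ⇒  (0, 1, 0, 23/8)
     R3 -= -7/2·R2  ⇒  (0, 0, 0, -61/24)
[4] R3 /= -61/24  ⇒  (0, 0, 0, 1)
     R0 -= -37/24·R3  ⇒  (1, 0, 0, 0)
     R1 -= 23/8·R3  ⇒  (0, 1, 0, 0)
     R2 -= -7/12·R3  ⇒  (0, 0, 1, 0)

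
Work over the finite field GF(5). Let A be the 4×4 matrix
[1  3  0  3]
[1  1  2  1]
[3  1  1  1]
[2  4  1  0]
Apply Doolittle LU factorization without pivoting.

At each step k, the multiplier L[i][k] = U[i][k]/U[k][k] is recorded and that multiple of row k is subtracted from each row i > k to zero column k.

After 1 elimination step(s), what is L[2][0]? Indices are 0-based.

Step 1: pivot at (0,0) is 1.
  row1 ← row1 − (1)·row0  ⇒  L[1][0]=1, U row1=(0, 3, 2, 3)
  row2 ← row2 − (3)·row0  ⇒  L[2][0]=3, U row2=(0, 2, 1, 2)
  row3 ← row3 − (2)·row0  ⇒  L[3][0]=2, U row3=(0, 3, 1, 4)

L[2][0] = 3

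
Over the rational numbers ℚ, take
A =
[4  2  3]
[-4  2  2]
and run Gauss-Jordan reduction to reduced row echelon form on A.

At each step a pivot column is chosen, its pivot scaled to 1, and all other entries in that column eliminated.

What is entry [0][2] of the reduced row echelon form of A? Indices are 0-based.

step 1: normalize row 0 (÷4) = (1, 1/2, 3/4)
  row 1: subtract -4×row0 = (0, 4, 5)
step 2: normalize row 1 (÷4) = (0, 1, 5/4)
  row 0: subtract 1/2×row1 = (1, 0, 1/8)

M[0][2] = 1/8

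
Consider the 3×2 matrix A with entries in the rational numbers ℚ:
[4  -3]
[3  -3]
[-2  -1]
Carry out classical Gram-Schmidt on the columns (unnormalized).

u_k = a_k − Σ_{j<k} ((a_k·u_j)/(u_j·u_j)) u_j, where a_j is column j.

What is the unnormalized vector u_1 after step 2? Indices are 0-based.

Step 1: u_0 = a_0 = (4, 3, -2).
Step 2: u_1 = a_1 − (-19/29)·u_0 = (-11/29, -30/29, -67/29).

u_1 = (-11/29, -30/29, -67/29)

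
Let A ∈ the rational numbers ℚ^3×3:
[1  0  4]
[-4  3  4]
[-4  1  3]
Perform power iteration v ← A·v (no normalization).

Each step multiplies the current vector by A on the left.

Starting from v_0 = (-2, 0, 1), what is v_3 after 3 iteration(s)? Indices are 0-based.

v_0 = (-2, 0, 1).
v_1 = A·v_0 = (2, 12, 11).
v_2 = A·v_1 = (46, 72, 37).
v_3 = A·v_2 = (194, 180, -1).

v_3 = (194, 180, -1)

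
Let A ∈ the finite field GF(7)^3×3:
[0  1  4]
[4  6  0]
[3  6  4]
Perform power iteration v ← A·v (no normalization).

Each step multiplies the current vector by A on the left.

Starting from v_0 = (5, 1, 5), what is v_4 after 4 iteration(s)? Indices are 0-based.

v_4 = (2, 2, 1)

v_0 = (5, 1, 5).
v_1 = A·v_0 = (0, 5, 6).
v_2 = A·v_1 = (1, 2, 5).
v_3 = A·v_2 = (1, 2, 0).
v_4 = A·v_3 = (2, 2, 1).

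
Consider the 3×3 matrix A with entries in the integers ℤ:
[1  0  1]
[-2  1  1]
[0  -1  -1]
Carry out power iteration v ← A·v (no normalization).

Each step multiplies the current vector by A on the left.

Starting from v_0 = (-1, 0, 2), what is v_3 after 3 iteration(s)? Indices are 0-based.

v_0 = (-1, 0, 2).
v_1 = A·v_0 = (1, 4, -2).
v_2 = A·v_1 = (-1, 0, -2).
v_3 = A·v_2 = (-3, 0, 2).

v_3 = (-3, 0, 2)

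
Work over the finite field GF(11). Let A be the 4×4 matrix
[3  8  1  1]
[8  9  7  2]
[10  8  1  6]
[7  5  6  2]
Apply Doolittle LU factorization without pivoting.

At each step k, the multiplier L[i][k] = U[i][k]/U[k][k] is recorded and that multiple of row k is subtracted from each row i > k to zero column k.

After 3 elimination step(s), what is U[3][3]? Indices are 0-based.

U[3][3] = 10

Step 1: pivot at (0,0) is 3.
  row1 ← row1 − (10)·row0  ⇒  L[1][0]=10, U row1=(0, 6, 8, 3)
  row2 ← row2 − (7)·row0  ⇒  L[2][0]=7, U row2=(0, 7, 5, 10)
  row3 ← row3 − (6)·row0  ⇒  L[3][0]=6, U row3=(0, 1, 0, 7)
Step 2: pivot at (1,1) is 6.
  row2 ← row2 − (3)·row1  ⇒  L[2][1]=3, U row2=(0, 0, 3, 1)
  row3 ← row3 − (2)·row1  ⇒  L[3][1]=2, U row3=(0, 0, 6, 1)
Step 3: pivot at (2,2) is 3.
  row3 ← row3 − (2)·row2  ⇒  L[3][2]=2, U row3=(0, 0, 0, 10)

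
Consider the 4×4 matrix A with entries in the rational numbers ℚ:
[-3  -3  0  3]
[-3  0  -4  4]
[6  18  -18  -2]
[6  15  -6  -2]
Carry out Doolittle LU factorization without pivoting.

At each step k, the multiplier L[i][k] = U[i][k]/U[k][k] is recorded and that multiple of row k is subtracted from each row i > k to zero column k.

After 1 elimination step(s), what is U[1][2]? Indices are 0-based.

U[1][2] = -4

k=0: U[0][0]=-3
  eliminate (1,0): mult=1, new row 1: (0, 3, -4, 1); set L[1][0]=1
  eliminate (2,0): mult=-2, new row 2: (0, 12, -18, 4); set L[2][0]=-2
  eliminate (3,0): mult=-2, new row 3: (0, 9, -6, 4); set L[3][0]=-2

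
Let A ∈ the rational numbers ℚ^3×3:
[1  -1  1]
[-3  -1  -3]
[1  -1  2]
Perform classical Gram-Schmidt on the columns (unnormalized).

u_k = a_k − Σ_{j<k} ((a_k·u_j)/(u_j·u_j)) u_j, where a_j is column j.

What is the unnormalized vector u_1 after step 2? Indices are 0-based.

Step 1: u_0 = a_0 = (1, -3, 1).
Step 2: u_1 = a_1 − (1/11)·u_0 = (-12/11, -8/11, -12/11).

u_1 = (-12/11, -8/11, -12/11)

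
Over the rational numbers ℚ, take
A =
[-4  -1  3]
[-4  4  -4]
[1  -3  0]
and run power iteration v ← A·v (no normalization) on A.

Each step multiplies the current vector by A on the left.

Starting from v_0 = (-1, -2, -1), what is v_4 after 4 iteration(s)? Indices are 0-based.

v_0 = (-1, -2, -1).
v_1 = A·v_0 = (3, 0, 5).
v_2 = A·v_1 = (3, -32, 3).
v_3 = A·v_2 = (29, -152, 99).
v_4 = A·v_3 = (333, -1120, 485).

v_4 = (333, -1120, 485)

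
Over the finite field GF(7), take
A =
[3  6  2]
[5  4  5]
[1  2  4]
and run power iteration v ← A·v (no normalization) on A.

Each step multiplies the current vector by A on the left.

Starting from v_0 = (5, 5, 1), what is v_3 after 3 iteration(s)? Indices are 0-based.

v_0 = (5, 5, 1).
v_1 = A·v_0 = (5, 1, 5).
v_2 = A·v_1 = (3, 5, 6).
v_3 = A·v_2 = (2, 2, 2).

v_3 = (2, 2, 2)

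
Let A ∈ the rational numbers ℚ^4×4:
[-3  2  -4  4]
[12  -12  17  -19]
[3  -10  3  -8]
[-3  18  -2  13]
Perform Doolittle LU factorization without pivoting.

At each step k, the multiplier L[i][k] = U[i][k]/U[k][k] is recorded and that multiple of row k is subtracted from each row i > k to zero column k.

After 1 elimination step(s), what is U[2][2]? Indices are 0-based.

U[2][2] = -1

[col 0] pivot -3
  R1 -= -4*R0 → (0, -4, 1, -3)  (L[1][0] := -4)
  R2 -= -1*R0 → (0, -8, -1, -4)  (L[2][0] := -1)
  R3 -= 1*R0 → (0, 16, 2, 9)  (L[3][0] := 1)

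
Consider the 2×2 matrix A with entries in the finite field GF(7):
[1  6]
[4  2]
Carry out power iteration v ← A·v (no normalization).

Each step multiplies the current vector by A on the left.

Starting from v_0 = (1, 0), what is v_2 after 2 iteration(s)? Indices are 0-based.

v_2 = (4, 5)

v_0 = (1, 0).
v_1 = A·v_0 = (1, 4).
v_2 = A·v_1 = (4, 5).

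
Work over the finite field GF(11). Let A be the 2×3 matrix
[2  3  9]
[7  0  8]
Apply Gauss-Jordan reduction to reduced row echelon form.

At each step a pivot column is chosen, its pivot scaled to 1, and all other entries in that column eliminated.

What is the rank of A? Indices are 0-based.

rank = 2

step 1: normalize row 0 (÷2) = (1, 7, 10)
  row 1: subtract 7×row0 = (0, 6, 4)
step 2: normalize row 1 (÷6) = (0, 1, 8)
  row 0: subtract 7×row1 = (1, 0, 9)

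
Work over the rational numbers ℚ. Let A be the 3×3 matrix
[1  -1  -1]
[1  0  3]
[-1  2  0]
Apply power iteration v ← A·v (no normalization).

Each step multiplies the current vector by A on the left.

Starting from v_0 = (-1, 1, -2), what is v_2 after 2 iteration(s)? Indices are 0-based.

v_0 = (-1, 1, -2).
v_1 = A·v_0 = (0, -7, 3).
v_2 = A·v_1 = (4, 9, -14).

v_2 = (4, 9, -14)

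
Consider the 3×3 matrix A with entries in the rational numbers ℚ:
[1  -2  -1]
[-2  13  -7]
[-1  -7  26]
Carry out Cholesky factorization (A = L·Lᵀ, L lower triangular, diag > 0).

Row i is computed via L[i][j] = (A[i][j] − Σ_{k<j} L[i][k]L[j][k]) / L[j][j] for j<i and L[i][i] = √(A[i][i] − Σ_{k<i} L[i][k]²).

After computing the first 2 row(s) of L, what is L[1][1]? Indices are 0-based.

Step 1: L[0][0] = √(1) = 1.
  L[1][0] = (-2) / L[0][0] = -2.
Step 2: L[1][1] = √(9) = 3.

L[1][1] = 3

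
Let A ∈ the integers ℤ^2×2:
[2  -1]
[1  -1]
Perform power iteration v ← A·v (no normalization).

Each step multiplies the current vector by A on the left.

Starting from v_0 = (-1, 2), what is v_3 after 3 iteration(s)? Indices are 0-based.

v_3 = (-9, -4)

v_0 = (-1, 2).
v_1 = A·v_0 = (-4, -3).
v_2 = A·v_1 = (-5, -1).
v_3 = A·v_2 = (-9, -4).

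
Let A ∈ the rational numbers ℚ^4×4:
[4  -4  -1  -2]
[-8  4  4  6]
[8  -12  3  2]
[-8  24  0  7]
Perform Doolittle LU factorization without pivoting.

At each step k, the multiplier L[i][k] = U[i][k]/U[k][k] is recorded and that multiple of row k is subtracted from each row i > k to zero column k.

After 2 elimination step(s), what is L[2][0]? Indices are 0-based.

[col 0] pivot 4
  R1 -= -2*R0 → (0, -4, 2, 2)  (L[1][0] := -2)
  R2 -= 2*R0 → (0, -4, 5, 6)  (L[2][0] := 2)
  R3 -= -2*R0 → (0, 16, -2, 3)  (L[3][0] := -2)
[col 1] pivot -4
  R2 -= 1*R1 → (0, 0, 3, 4)  (L[2][1] := 1)
  R3 -= -4*R1 → (0, 0, 6, 11)  (L[3][1] := -4)

L[2][0] = 2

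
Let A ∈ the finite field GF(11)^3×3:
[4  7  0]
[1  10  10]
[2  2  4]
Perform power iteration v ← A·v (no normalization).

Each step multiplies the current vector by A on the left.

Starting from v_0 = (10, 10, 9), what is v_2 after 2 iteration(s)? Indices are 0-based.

v_2 = (3, 10, 0)

v_0 = (10, 10, 9).
v_1 = A·v_0 = (0, 2, 10).
v_2 = A·v_1 = (3, 10, 0).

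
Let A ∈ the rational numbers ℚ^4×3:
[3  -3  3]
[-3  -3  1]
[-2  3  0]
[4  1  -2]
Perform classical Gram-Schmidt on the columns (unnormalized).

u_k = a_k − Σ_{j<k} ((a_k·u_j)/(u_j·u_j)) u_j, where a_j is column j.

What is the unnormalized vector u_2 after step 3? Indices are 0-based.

u_2 = (456/265, -40/53, 72/53, -312/265)

Step 1: u_0 = a_0 = (3, -3, -2, 4).
Step 2: u_1 = a_1 − (-1/19)·u_0 = (-54/19, -60/19, 55/19, 23/19).
Step 3: u_2 = a_2 − (-1/19)·u_0 − (-134/265)·u_1 = (456/265, -40/53, 72/53, -312/265).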